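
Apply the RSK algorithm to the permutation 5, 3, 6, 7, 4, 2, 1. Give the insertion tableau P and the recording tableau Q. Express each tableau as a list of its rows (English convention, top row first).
Insert each entry of the permutation into P by Schensted row insertion, recording in Q the position of each new cell.

Insert 5: appended to row 1. P = [[5]], Q = [[1]].
Insert 3: 3 bumps 5 from row 1; 5 starts row 2. P = [[3], [5]], Q = [[1], [2]].
Insert 6: appended to row 1. P = [[3, 6], [5]], Q = [[1, 3], [2]].
Insert 7: appended to row 1. P = [[3, 6, 7], [5]], Q = [[1, 3, 4], [2]].
Insert 4: 4 bumps 6 from row 1; 6 appends to row 2. P = [[3, 4, 7], [5, 6]], Q = [[1, 3, 4], [2, 5]].
Insert 2: 2 bumps 3 from row 1; 3 bumps 5 from row 2; 5 starts row 3. P = [[2, 4, 7], [3, 6], [5]], Q = [[1, 3, 4], [2, 5], [6]].
Insert 1: 1 bumps 2 from row 1; 2 bumps 3 from row 2; 3 bumps 5 from row 3; 5 starts row 4. P = [[1, 4, 7], [2, 6], [3], [5]], Q = [[1, 3, 4], [2, 5], [6], [7]].

So P = [[1, 4, 7], [2, 6], [3], [5]], Q = [[1, 3, 4], [2, 5], [6], [7]].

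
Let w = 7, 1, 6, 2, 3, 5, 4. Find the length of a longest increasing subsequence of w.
4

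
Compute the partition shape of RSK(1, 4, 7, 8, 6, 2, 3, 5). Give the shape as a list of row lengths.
[4, 3, 1]

Row-insert each entry into an empty tableau.

After inserting 1: P = [[1]].
After inserting 4: P = [[1, 4]].
After inserting 7: P = [[1, 4, 7]].
After inserting 8: P = [[1, 4, 7, 8]].
After inserting 6: P = [[1, 4, 6, 8], [7]].
After inserting 2: P = [[1, 2, 6, 8], [4], [7]].
After inserting 3: P = [[1, 2, 3, 8], [4, 6], [7]].
After inserting 5: P = [[1, 2, 3, 5], [4, 6, 8], [7]].

The final insertion tableau P = [[1, 2, 3, 5], [4, 6, 8], [7]] has shape [4, 3, 1].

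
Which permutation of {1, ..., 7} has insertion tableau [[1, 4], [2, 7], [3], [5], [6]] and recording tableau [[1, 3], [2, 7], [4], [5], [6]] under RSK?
6 5 7 3 2 1 4

Reverse RSK: for i = n, n-1, ..., 1, locate i in Q, remove the corresponding corner cell from P, and reverse-bump its entry up through P; the value ejected from row 1 is w(i).

So w = 6 5 7 3 2 1 4.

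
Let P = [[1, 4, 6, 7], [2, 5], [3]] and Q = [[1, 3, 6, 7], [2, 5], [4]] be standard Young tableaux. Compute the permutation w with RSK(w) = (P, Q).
Reverse the RSK construction: for i from n down to 1, find the cell of Q containing i, remove the entry at that cell from P, and reverse-bump it up through P; the value ejected from row 1 is w(i).

Step i=7: Q has 7 at row 1, column 4; remove that cell from P, ejecting 7. So w(7) = 7. P is now [[1, 4, 6], [2, 5], [3]].
Step i=6: Q has 6 at row 1, column 3; remove that cell from P, ejecting 6. So w(6) = 6. P is now [[1, 4], [2, 5], [3]].
Step i=5: Q has 5 at row 2, column 2; remove 5 from row 2 of P and reverse-bump: 5 enters row 1 and ejects 4. So w(5) = 4. P is now [[1, 5], [2], [3]].
Step i=4: Q has 4 at row 3, column 1; remove 3 from row 3 of P and reverse-bump: 3 enters row 2 and ejects 2; 2 enters row 1 and ejects 1. So w(4) = 1. P is now [[2, 5], [3]].
Step i=3: Q has 3 at row 1, column 2; remove that cell from P, ejecting 5. So w(3) = 5. P is now [[2], [3]].
Step i=2: Q has 2 at row 2, column 1; remove 3 from row 2 of P and reverse-bump: 3 enters row 1 and ejects 2. So w(2) = 2. P is now [[3]].
Step i=1: Q has 1 at row 1, column 1; remove that cell from P, ejecting 3. So w(1) = 3. P is now [].

So w = 3 2 5 1 4 6 7.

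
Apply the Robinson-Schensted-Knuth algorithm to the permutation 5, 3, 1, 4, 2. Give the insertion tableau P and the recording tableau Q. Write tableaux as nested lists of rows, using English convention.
P = [[1, 2], [3, 4], [5]], Q = [[1, 4], [2, 5], [3]]

Insert each entry of the permutation into P by Schensted row insertion, recording in Q the position of each new cell.

Insert 5: appended to row 1. P = [[5]].
Insert 3: 3 bumps 5 from row 1; 5 starts row 2. P = [[3], [5]].
Insert 1: 1 bumps 3 from row 1; 3 bumps 5 from row 2; 5 starts row 3. P = [[1], [3], [5]].
Insert 4: appended to row 1. P = [[1, 4], [3], [5]].
Insert 2: 2 bumps 4 from row 1; 4 appends to row 2. P = [[1, 2], [3, 4], [5]].

So P = [[1, 2], [3, 4], [5]], Q = [[1, 4], [2, 5], [3]].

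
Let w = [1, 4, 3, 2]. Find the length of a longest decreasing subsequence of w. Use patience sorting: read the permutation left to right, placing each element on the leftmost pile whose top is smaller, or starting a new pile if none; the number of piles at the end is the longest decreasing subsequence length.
3

1: new pile. tops = [1]
4: onto pile 1 (replacing 1). tops = [4]
3: new pile. tops = [4, 3]
2: new pile. tops = [4, 3, 2]

3 piles, so the longest decreasing subsequence has length 3.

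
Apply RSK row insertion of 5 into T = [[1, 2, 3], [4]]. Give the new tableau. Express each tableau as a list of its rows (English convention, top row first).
[[1, 2, 3, 5], [4]]

5 is larger than every entry of row 1, so it is appended to row 1. The new tableau is [[1, 2, 3, 5], [4]].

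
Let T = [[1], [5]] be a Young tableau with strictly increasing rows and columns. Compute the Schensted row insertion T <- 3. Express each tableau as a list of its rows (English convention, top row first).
[[1, 3], [5]]

3 is larger than every entry of row 1, so it is appended to row 1. The new tableau is [[1, 3], [5]].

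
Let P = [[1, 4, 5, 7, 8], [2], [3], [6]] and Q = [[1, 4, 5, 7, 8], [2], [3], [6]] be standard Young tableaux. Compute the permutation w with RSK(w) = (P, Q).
Reverse the RSK construction: for i from n down to 1, find the cell of Q containing i, remove the entry at that cell from P, and reverse-bump it up through P; the value ejected from row 1 is w(i).

Step i=8: Q has 8 at row 1, column 5; remove that cell from P, ejecting 8. So w(8) = 8. P is now [[1, 4, 5, 7], [2], [3], [6]].
Step i=7: Q has 7 at row 1, column 4; remove that cell from P, ejecting 7. So w(7) = 7. P is now [[1, 4, 5], [2], [3], [6]].
Step i=6: Q has 6 at row 4, column 1; remove 6 from row 4 of P and reverse-bump: 6 enters row 3 and ejects 3; 3 enters row 2 and ejects 2; 2 enters row 1 and ejects 1. So w(6) = 1. P is now [[2, 4, 5], [3], [6]].
Step i=5: Q has 5 at row 1, column 3; remove that cell from P, ejecting 5. So w(5) = 5. P is now [[2, 4], [3], [6]].
Step i=4: Q has 4 at row 1, column 2; remove that cell from P, ejecting 4. So w(4) = 4. P is now [[2], [3], [6]].
Step i=3: Q has 3 at row 3, column 1; remove 6 from row 3 of P and reverse-bump: 6 enters row 2 and ejects 3; 3 enters row 1 and ejects 2. So w(3) = 2. P is now [[3], [6]].
Step i=2: Q has 2 at row 2, column 1; remove 6 from row 2 of P and reverse-bump: 6 enters row 1 and ejects 3. So w(2) = 3. P is now [[6]].
Step i=1: Q has 1 at row 1, column 1; remove that cell from P, ejecting 6. So w(1) = 6. P is now [].

So w = 6 3 2 4 5 1 7 8.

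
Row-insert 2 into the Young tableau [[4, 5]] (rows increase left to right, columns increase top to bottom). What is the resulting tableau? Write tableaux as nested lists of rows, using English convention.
[[2, 5], [4]]

In row 1, 2 replaces 4 (the leftmost entry greater than 2); 4 is bumped to row 2. 4 starts a new row 2. The new tableau is [[2, 5], [4]].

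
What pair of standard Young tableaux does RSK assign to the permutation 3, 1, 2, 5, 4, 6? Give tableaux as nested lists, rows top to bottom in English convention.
Insert each entry of the permutation into P by Schensted row insertion, recording in Q the position of each new cell.

Insert 3: appended to row 1. P = [[3]], Q = [[1]].
Insert 1: 1 bumps 3 from row 1; 3 starts row 2. P = [[1], [3]], Q = [[1], [2]].
Insert 2: appended to row 1. P = [[1, 2], [3]], Q = [[1, 3], [2]].
Insert 5: appended to row 1. P = [[1, 2, 5], [3]], Q = [[1, 3, 4], [2]].
Insert 4: 4 bumps 5 from row 1; 5 appends to row 2. P = [[1, 2, 4], [3, 5]], Q = [[1, 3, 4], [2, 5]].
Insert 6: appended to row 1. P = [[1, 2, 4, 6], [3, 5]], Q = [[1, 3, 4, 6], [2, 5]].

So P = [[1, 2, 4, 6], [3, 5]], Q = [[1, 3, 4, 6], [2, 5]].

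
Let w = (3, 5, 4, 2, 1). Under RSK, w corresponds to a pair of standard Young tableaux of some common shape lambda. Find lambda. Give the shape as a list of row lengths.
RSK row insertion gives P = [[1, 4], [2], [3], [5]], which has shape [2, 1, 1, 1].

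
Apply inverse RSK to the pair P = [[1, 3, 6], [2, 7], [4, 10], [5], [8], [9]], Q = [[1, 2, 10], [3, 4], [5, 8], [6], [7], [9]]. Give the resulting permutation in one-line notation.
9 10 5 8 7 4 2 3 1 6

Reverse the RSK construction: for i from n down to 1, find the cell of Q containing i, remove the entry at that cell from P, and reverse-bump it up through P; the value ejected from row 1 is w(i).

Step i=10: Q has 10 at row 1, column 3; remove that cell from P, ejecting 6. So w(10) = 6. P is now [[1, 3], [2, 7], [4, 10], [5], [8], [9]].
Step i=9: Q has 9 at row 6, column 1; remove 9 from row 6 of P and reverse-bump: 9 enters row 5 and ejects 8; 8 enters row 4 and ejects 5; 5 enters row 3 and ejects 4; 4 enters row 2 and ejects 2; 2 enters row 1 and ejects 1. So w(9) = 1. P is now [[2, 3], [4, 7], [5, 10], [8], [9]].
Step i=8: Q has 8 at row 3, column 2; remove 10 from row 3 of P and reverse-bump: 10 enters row 2 and ejects 7; 7 enters row 1 and ejects 3. So w(8) = 3. P is now [[2, 7], [4, 10], [5], [8], [9]].
Step i=7: Q has 7 at row 5, column 1; remove 9 from row 5 of P and reverse-bump: 9 enters row 4 and ejects 8; 8 enters row 3 and ejects 5; 5 enters row 2 and ejects 4; 4 enters row 1 and ejects 2. So w(7) = 2. P is now [[4, 7], [5, 10], [8], [9]].
Step i=6: Q has 6 at row 4, column 1; remove 9 from row 4 of P and reverse-bump: 9 enters row 3 and ejects 8; 8 enters row 2 and ejects 5; 5 enters row 1 and ejects 4. So w(6) = 4. P is now [[5, 7], [8, 10], [9]].
Step i=5: Q has 5 at row 3, column 1; remove 9 from row 3 of P and reverse-bump: 9 enters row 2 and ejects 8; 8 enters row 1 and ejects 7. So w(5) = 7. P is now [[5, 8], [9, 10]].
Step i=4: Q has 4 at row 2, column 2; remove 10 from row 2 of P and reverse-bump: 10 enters row 1 and ejects 8. So w(4) = 8. P is now [[5, 10], [9]].
Step i=3: Q has 3 at row 2, column 1; remove 9 from row 2 of P and reverse-bump: 9 enters row 1 and ejects 5. So w(3) = 5. P is now [[9, 10]].
Step i=2: Q has 2 at row 1, column 2; remove that cell from P, ejecting 10. So w(2) = 10. P is now [[9]].
Step i=1: Q has 1 at row 1, column 1; remove that cell from P, ejecting 9. So w(1) = 9. P is now [].

So w = 9 10 5 8 7 4 2 3 1 6.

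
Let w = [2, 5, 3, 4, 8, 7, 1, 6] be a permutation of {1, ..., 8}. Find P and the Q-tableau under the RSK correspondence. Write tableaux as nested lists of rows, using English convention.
Insert each entry of the permutation into P by Schensted row insertion, recording in Q the position of each new cell.

Insert 2: appended to row 1. P = [[2]].
Insert 5: appended to row 1. P = [[2, 5]].
Insert 3: 3 bumps 5 from row 1; 5 starts row 2. P = [[2, 3], [5]].
Insert 4: appended to row 1. P = [[2, 3, 4], [5]].
Insert 8: appended to row 1. P = [[2, 3, 4, 8], [5]].
Insert 7: 7 bumps 8 from row 1; 8 appends to row 2. P = [[2, 3, 4, 7], [5, 8]].
Insert 1: 1 bumps 2 from row 1; 2 bumps 5 from row 2; 5 starts row 3. P = [[1, 3, 4, 7], [2, 8], [5]].
Insert 6: 6 bumps 7 from row 1; 7 bumps 8 from row 2; 8 appends to row 3. P = [[1, 3, 4, 6], [2, 7], [5, 8]].

So P = [[1, 3, 4, 6], [2, 7], [5, 8]], Q = [[1, 2, 4, 5], [3, 6], [7, 8]].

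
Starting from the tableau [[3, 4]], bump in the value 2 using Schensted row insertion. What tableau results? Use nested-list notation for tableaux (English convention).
[[2, 4], [3]]

In row 1, 2 replaces 3 (the leftmost entry greater than 2); 3 is bumped to row 2. 3 starts a new row 2. The new tableau is [[2, 4], [3]].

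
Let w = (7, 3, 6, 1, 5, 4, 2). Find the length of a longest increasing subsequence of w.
2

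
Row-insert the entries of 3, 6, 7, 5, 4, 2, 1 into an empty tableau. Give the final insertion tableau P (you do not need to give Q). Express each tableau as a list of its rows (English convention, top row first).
Insert 3: appended to row 1. P = [[3]].
Insert 6: appended to row 1. P = [[3, 6]].
Insert 7: appended to row 1. P = [[3, 6, 7]].
Insert 5: 5 bumps 6 from row 1; 6 starts row 2. P = [[3, 5, 7], [6]].
Insert 4: 4 bumps 5 from row 1; 5 bumps 6 from row 2; 6 starts row 3. P = [[3, 4, 7], [5], [6]].
Insert 2: 2 bumps 3 from row 1; 3 bumps 5 from row 2; 5 bumps 6 from row 3; 6 starts row 4. P = [[2, 4, 7], [3], [5], [6]].
Insert 1: 1 bumps 2 from row 1; 2 bumps 3 from row 2; 3 bumps 5 from row 3; 5 bumps 6 from row 4; 6 starts row 5. P = [[1, 4, 7], [2], [3], [5], [6]].

So P = [[1, 4, 7], [2], [3], [5], [6]].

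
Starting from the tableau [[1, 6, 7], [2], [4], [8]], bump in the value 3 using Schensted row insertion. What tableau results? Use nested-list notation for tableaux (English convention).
[[1, 3, 7], [2, 6], [4], [8]]

In row 1, 3 replaces 6 (the leftmost entry greater than 3); 6 is bumped to row 2. 6 is appended to row 2. The new tableau is [[1, 3, 7], [2, 6], [4], [8]].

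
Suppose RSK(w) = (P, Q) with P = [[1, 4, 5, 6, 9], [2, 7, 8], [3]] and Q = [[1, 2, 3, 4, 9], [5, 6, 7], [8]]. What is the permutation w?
Reverse the RSK construction: for i from n down to 1, find the cell of Q containing i, remove the entry at that cell from P, and reverse-bump it up through P; the value ejected from row 1 is w(i).

Step i=9: Q has 9 at row 1, column 5; remove that cell from P, ejecting 9. So w(9) = 9. P is now [[1, 4, 5, 6], [2, 7, 8], [3]].
Step i=8: Q has 8 at row 3, column 1; remove 3 from row 3 of P and reverse-bump: 3 enters row 2 and ejects 2; 2 enters row 1 and ejects 1. So w(8) = 1. P is now [[2, 4, 5, 6], [3, 7, 8]].
Step i=7: Q has 7 at row 2, column 3; remove 8 from row 2 of P and reverse-bump: 8 enters row 1 and ejects 6. So w(7) = 6. P is now [[2, 4, 5, 8], [3, 7]].
Step i=6: Q has 6 at row 2, column 2; remove 7 from row 2 of P and reverse-bump: 7 enters row 1 and ejects 5. So w(6) = 5. P is now [[2, 4, 7, 8], [3]].
Step i=5: Q has 5 at row 2, column 1; remove 3 from row 2 of P and reverse-bump: 3 enters row 1 and ejects 2. So w(5) = 2. P is now [[3, 4, 7, 8]].
Step i=4: Q has 4 at row 1, column 4; remove that cell from P, ejecting 8. So w(4) = 8. P is now [[3, 4, 7]].
Step i=3: Q has 3 at row 1, column 3; remove that cell from P, ejecting 7. So w(3) = 7. P is now [[3, 4]].
Step i=2: Q has 2 at row 1, column 2; remove that cell from P, ejecting 4. So w(2) = 4. P is now [[3]].
Step i=1: Q has 1 at row 1, column 1; remove that cell from P, ejecting 3. So w(1) = 3. P is now [].

So w = 3 4 7 8 2 5 6 1 9.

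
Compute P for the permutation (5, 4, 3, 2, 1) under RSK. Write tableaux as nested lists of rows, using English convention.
After inserting 5: P = [[5]].
After inserting 4: P = [[4], [5]].
After inserting 3: P = [[3], [4], [5]].
After inserting 2: P = [[2], [3], [4], [5]].
After inserting 1: P = [[1], [2], [3], [4], [5]].

So P = [[1], [2], [3], [4], [5]].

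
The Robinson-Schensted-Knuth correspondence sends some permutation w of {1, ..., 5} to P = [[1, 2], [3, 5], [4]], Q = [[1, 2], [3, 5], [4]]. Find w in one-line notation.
4 5 3 1 2

Reverse the RSK construction: for i from n down to 1, find the cell of Q containing i, remove the entry at that cell from P, and reverse-bump it up through P; the value ejected from row 1 is w(i).

Step i=5: Q has 5 at row 2, column 2; remove 5 from row 2 of P and reverse-bump: 5 enters row 1 and ejects 2. So w(5) = 2. P is now [[1, 5], [3], [4]].
Step i=4: Q has 4 at row 3, column 1; remove 4 from row 3 of P and reverse-bump: 4 enters row 2 and ejects 3; 3 enters row 1 and ejects 1. So w(4) = 1. P is now [[3, 5], [4]].
Step i=3: Q has 3 at row 2, column 1; remove 4 from row 2 of P and reverse-bump: 4 enters row 1 and ejects 3. So w(3) = 3. P is now [[4, 5]].
Step i=2: Q has 2 at row 1, column 2; remove that cell from P, ejecting 5. So w(2) = 5. P is now [[4]].
Step i=1: Q has 1 at row 1, column 1; remove that cell from P, ejecting 4. So w(1) = 4. P is now [].

So w = 4 5 3 1 2.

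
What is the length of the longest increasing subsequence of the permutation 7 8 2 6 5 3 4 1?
3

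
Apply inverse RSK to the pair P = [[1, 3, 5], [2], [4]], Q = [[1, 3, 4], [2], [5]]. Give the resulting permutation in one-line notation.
Reverse the RSK construction: for i from n down to 1, find the cell of Q containing i, remove the entry at that cell from P, and reverse-bump it up through P; the value ejected from row 1 is w(i).

Step i=5: Q has 5 at row 3, column 1; remove 4 from row 3 of P and reverse-bump: 4 enters row 2 and ejects 2; 2 enters row 1 and ejects 1. So w(5) = 1. P is now [[2, 3, 5], [4]].
Step i=4: Q has 4 at row 1, column 3; remove that cell from P, ejecting 5. So w(4) = 5. P is now [[2, 3], [4]].
Step i=3: Q has 3 at row 1, column 2; remove that cell from P, ejecting 3. So w(3) = 3. P is now [[2], [4]].
Step i=2: Q has 2 at row 2, column 1; remove 4 from row 2 of P and reverse-bump: 4 enters row 1 and ejects 2. So w(2) = 2. P is now [[4]].
Step i=1: Q has 1 at row 1, column 1; remove that cell from P, ejecting 4. So w(1) = 4. P is now [].

So w = 4 2 3 5 1.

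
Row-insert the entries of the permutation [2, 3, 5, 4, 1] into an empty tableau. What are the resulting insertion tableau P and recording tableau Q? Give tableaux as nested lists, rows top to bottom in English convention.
P = [[1, 3, 4], [2], [5]], Q = [[1, 2, 3], [4], [5]]

Insert each entry of the permutation into P by Schensted row insertion, recording in Q the position of each new cell.

Insert 2: appended to row 1. P = [[2]].
Insert 3: appended to row 1. P = [[2, 3]].
Insert 5: appended to row 1. P = [[2, 3, 5]].
Insert 4: 4 bumps 5 from row 1; 5 starts row 2. P = [[2, 3, 4], [5]].
Insert 1: 1 bumps 2 from row 1; 2 bumps 5 from row 2; 5 starts row 3. P = [[1, 3, 4], [2], [5]].

So P = [[1, 3, 4], [2], [5]], Q = [[1, 2, 3], [4], [5]].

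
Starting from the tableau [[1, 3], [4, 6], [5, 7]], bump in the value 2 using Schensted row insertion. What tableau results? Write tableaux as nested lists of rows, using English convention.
In row 1, 2 replaces 3 (the leftmost entry greater than 2); 3 is bumped to row 2. In row 2, 3 replaces 4 (the leftmost entry greater than 3); 4 is bumped to row 3. In row 3, 4 replaces 5 (the leftmost entry greater than 4); 5 is bumped to row 4. 5 starts a new row 4. The new tableau is [[1, 2], [3, 6], [4, 7], [5]].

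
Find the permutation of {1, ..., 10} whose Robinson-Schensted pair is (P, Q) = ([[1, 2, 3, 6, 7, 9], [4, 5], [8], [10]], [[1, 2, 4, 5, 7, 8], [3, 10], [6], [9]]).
1 10 4 5 8 6 7 9 2 3

Reverse the RSK construction: for i from n down to 1, find the cell of Q containing i, remove the entry at that cell from P, and reverse-bump it up through P; the value ejected from row 1 is w(i).

Step i=10: Q has 10 at row 2, column 2; remove 5 from row 2 of P and reverse-bump: 5 enters row 1 and ejects 3. So w(10) = 3. P is now [[1, 2, 5, 6, 7, 9], [4], [8], [10]].
Step i=9: Q has 9 at row 4, column 1; remove 10 from row 4 of P and reverse-bump: 10 enters row 3 and ejects 8; 8 enters row 2 and ejects 4; 4 enters row 1 and ejects 2. So w(9) = 2. P is now [[1, 4, 5, 6, 7, 9], [8], [10]].
Step i=8: Q has 8 at row 1, column 6; remove that cell from P, ejecting 9. So w(8) = 9. P is now [[1, 4, 5, 6, 7], [8], [10]].
Step i=7: Q has 7 at row 1, column 5; remove that cell from P, ejecting 7. So w(7) = 7. P is now [[1, 4, 5, 6], [8], [10]].
Step i=6: Q has 6 at row 3, column 1; remove 10 from row 3 of P and reverse-bump: 10 enters row 2 and ejects 8; 8 enters row 1 and ejects 6. So w(6) = 6. P is now [[1, 4, 5, 8], [10]].
Step i=5: Q has 5 at row 1, column 4; remove that cell from P, ejecting 8. So w(5) = 8. P is now [[1, 4, 5], [10]].
Step i=4: Q has 4 at row 1, column 3; remove that cell from P, ejecting 5. So w(4) = 5. P is now [[1, 4], [10]].
Step i=3: Q has 3 at row 2, column 1; remove 10 from row 2 of P and reverse-bump: 10 enters row 1 and ejects 4. So w(3) = 4. P is now [[1, 10]].
Step i=2: Q has 2 at row 1, column 2; remove that cell from P, ejecting 10. So w(2) = 10. P is now [[1]].
Step i=1: Q has 1 at row 1, column 1; remove that cell from P, ejecting 1. So w(1) = 1. P is now [].

So w = 1 10 4 5 8 6 7 9 2 3.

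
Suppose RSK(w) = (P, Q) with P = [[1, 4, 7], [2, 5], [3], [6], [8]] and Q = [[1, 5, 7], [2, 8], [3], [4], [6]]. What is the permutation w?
Reverse the RSK construction: for i from n down to 1, find the cell of Q containing i, remove the entry at that cell from P, and reverse-bump it up through P; the value ejected from row 1 is w(i).

Step i=8: Q has 8 at row 2, column 2; remove 5 from row 2 of P and reverse-bump: 5 enters row 1 and ejects 4. So w(8) = 4. P is now [[1, 5, 7], [2], [3], [6], [8]].
Step i=7: Q has 7 at row 1, column 3; remove that cell from P, ejecting 7. So w(7) = 7. P is now [[1, 5], [2], [3], [6], [8]].
Step i=6: Q has 6 at row 5, column 1; remove 8 from row 5 of P and reverse-bump: 8 enters row 4 and ejects 6; 6 enters row 3 and ejects 3; 3 enters row 2 and ejects 2; 2 enters row 1 and ejects 1. So w(6) = 1. P is now [[2, 5], [3], [6], [8]].
Step i=5: Q has 5 at row 1, column 2; remove that cell from P, ejecting 5. So w(5) = 5. P is now [[2], [3], [6], [8]].
Step i=4: Q has 4 at row 4, column 1; remove 8 from row 4 of P and reverse-bump: 8 enters row 3 and ejects 6; 6 enters row 2 and ejects 3; 3 enters row 1 and ejects 2. So w(4) = 2. P is now [[3], [6], [8]].
Step i=3: Q has 3 at row 3, column 1; remove 8 from row 3 of P and reverse-bump: 8 enters row 2 and ejects 6; 6 enters row 1 and ejects 3. So w(3) = 3. P is now [[6], [8]].
Step i=2: Q has 2 at row 2, column 1; remove 8 from row 2 of P and reverse-bump: 8 enters row 1 and ejects 6. So w(2) = 6. P is now [[8]].
Step i=1: Q has 1 at row 1, column 1; remove that cell from P, ejecting 8. So w(1) = 8. P is now [].

So w = 8 6 3 2 5 1 7 4.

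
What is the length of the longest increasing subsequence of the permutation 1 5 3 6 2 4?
3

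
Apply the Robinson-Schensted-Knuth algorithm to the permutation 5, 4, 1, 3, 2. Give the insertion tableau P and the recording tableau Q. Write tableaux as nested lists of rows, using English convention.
P = [[1, 2], [3], [4], [5]], Q = [[1, 4], [2], [3], [5]]

Insert each entry of the permutation into P by Schensted row insertion, recording in Q the position of each new cell.

After inserting 5: P = [[5]].
After inserting 4: P = [[4], [5]].
After inserting 1: P = [[1], [4], [5]].
After inserting 3: P = [[1, 3], [4], [5]].
After inserting 2: P = [[1, 2], [3], [4], [5]].

So P = [[1, 2], [3], [4], [5]], Q = [[1, 4], [2], [3], [5]].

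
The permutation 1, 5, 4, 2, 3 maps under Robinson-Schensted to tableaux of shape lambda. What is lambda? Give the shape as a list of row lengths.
[3, 1, 1]

Row-insert each entry into an empty tableau.

After inserting 1: P = [[1]].
After inserting 5: P = [[1, 5]].
After inserting 4: P = [[1, 4], [5]].
After inserting 2: P = [[1, 2], [4], [5]].
After inserting 3: P = [[1, 2, 3], [4], [5]].

The final insertion tableau P = [[1, 2, 3], [4], [5]] has shape [3, 1, 1].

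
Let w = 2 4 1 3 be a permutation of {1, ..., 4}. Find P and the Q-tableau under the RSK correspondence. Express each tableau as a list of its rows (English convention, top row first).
P = [[1, 3], [2, 4]], Q = [[1, 2], [3, 4]]

Insert each entry of the permutation into P by Schensted row insertion, recording in Q the position of each new cell.

Insert 2: appended to row 1. P = [[2]].
Insert 4: appended to row 1. P = [[2, 4]].
Insert 1: 1 bumps 2 from row 1; 2 starts row 2. P = [[1, 4], [2]].
Insert 3: 3 bumps 4 from row 1; 4 appends to row 2. P = [[1, 3], [2, 4]].

So P = [[1, 3], [2, 4]], Q = [[1, 2], [3, 4]].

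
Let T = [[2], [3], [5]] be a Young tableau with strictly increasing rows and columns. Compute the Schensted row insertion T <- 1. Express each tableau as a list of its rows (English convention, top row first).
[[1], [2], [3], [5]]

In row 1, 1 replaces 2 (the leftmost entry greater than 1); 2 is bumped to row 2. In row 2, 2 replaces 3 (the leftmost entry greater than 2); 3 is bumped to row 3. In row 3, 3 replaces 5 (the leftmost entry greater than 3); 5 is bumped to row 4. 5 starts a new row 4. The new tableau is [[1], [2], [3], [5]].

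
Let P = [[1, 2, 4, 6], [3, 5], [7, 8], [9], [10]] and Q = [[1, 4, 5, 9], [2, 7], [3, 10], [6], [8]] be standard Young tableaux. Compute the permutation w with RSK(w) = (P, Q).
Reverse the RSK construction: for i from n down to 1, find the cell of Q containing i, remove the entry at that cell from P, and reverse-bump it up through P; the value ejected from row 1 is w(i).

Step i=10: Q has 10 at row 3, column 2; remove 8 from row 3 of P and reverse-bump: 8 enters row 2 and ejects 5; 5 enters row 1 and ejects 4. So w(10) = 4. P is now [[1, 2, 5, 6], [3, 8], [7], [9], [10]].
Step i=9: Q has 9 at row 1, column 4; remove that cell from P, ejecting 6. So w(9) = 6. P is now [[1, 2, 5], [3, 8], [7], [9], [10]].
Step i=8: Q has 8 at row 5, column 1; remove 10 from row 5 of P and reverse-bump: 10 enters row 4 and ejects 9; 9 enters row 3 and ejects 7; 7 enters row 2 and ejects 3; 3 enters row 1 and ejects 2. So w(8) = 2. P is now [[1, 3, 5], [7, 8], [9], [10]].
Step i=7: Q has 7 at row 2, column 2; remove 8 from row 2 of P and reverse-bump: 8 enters row 1 and ejects 5. So w(7) = 5. P is now [[1, 3, 8], [7], [9], [10]].
Step i=6: Q has 6 at row 4, column 1; remove 10 from row 4 of P and reverse-bump: 10 enters row 3 and ejects 9; 9 enters row 2 and ejects 7; 7 enters row 1 and ejects 3. So w(6) = 3. P is now [[1, 7, 8], [9], [10]].
Step i=5: Q has 5 at row 1, column 3; remove that cell from P, ejecting 8. So w(5) = 8. P is now [[1, 7], [9], [10]].
Step i=4: Q has 4 at row 1, column 2; remove that cell from P, ejecting 7. So w(4) = 7. P is now [[1], [9], [10]].
Step i=3: Q has 3 at row 3, column 1; remove 10 from row 3 of P and reverse-bump: 10 enters row 2 and ejects 9; 9 enters row 1 and ejects 1. So w(3) = 1. P is now [[9], [10]].
Step i=2: Q has 2 at row 2, column 1; remove 10 from row 2 of P and reverse-bump: 10 enters row 1 and ejects 9. So w(2) = 9. P is now [[10]].
Step i=1: Q has 1 at row 1, column 1; remove that cell from P, ejecting 10. So w(1) = 10. P is now [].

So w = 10 9 1 7 8 3 5 2 6 4.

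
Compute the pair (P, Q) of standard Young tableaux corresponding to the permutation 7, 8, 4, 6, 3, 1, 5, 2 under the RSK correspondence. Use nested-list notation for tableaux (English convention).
P = [[1, 2], [3, 5], [4, 6], [7, 8]], Q = [[1, 2], [3, 4], [5, 7], [6, 8]]

Insert each entry of the permutation into P by Schensted row insertion, recording in Q the position of each new cell.

Insert 7: appended to row 1. P = [[7]], Q = [[1]].
Insert 8: appended to row 1. P = [[7, 8]], Q = [[1, 2]].
Insert 4: 4 bumps 7 from row 1; 7 starts row 2. P = [[4, 8], [7]], Q = [[1, 2], [3]].
Insert 6: 6 bumps 8 from row 1; 8 appends to row 2. P = [[4, 6], [7, 8]], Q = [[1, 2], [3, 4]].
Insert 3: 3 bumps 4 from row 1; 4 bumps 7 from row 2; 7 starts row 3. P = [[3, 6], [4, 8], [7]], Q = [[1, 2], [3, 4], [5]].
Insert 1: 1 bumps 3 from row 1; 3 bumps 4 from row 2; 4 bumps 7 from row 3; 7 starts row 4. P = [[1, 6], [3, 8], [4], [7]], Q = [[1, 2], [3, 4], [5], [6]].
Insert 5: 5 bumps 6 from row 1; 6 bumps 8 from row 2; 8 appends to row 3. P = [[1, 5], [3, 6], [4, 8], [7]], Q = [[1, 2], [3, 4], [5, 7], [6]].
Insert 2: 2 bumps 5 from row 1; 5 bumps 6 from row 2; 6 bumps 8 from row 3; 8 appends to row 4. P = [[1, 2], [3, 5], [4, 6], [7, 8]], Q = [[1, 2], [3, 4], [5, 7], [6, 8]].

So P = [[1, 2], [3, 5], [4, 6], [7, 8]], Q = [[1, 2], [3, 4], [5, 7], [6, 8]].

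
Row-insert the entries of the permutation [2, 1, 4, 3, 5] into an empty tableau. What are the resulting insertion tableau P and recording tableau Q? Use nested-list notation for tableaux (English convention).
Insert each entry of the permutation into P by Schensted row insertion, recording in Q the position of each new cell.

Insert 2: appended to row 1. P = [[2]].
Insert 1: 1 bumps 2 from row 1; 2 starts row 2. P = [[1], [2]].
Insert 4: appended to row 1. P = [[1, 4], [2]].
Insert 3: 3 bumps 4 from row 1; 4 appends to row 2. P = [[1, 3], [2, 4]].
Insert 5: appended to row 1. P = [[1, 3, 5], [2, 4]].

So P = [[1, 3, 5], [2, 4]], Q = [[1, 3, 5], [2, 4]].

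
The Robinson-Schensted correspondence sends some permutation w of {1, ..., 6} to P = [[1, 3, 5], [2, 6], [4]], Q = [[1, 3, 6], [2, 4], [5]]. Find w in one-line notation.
4 2 6 3 1 5

Reverse the RSK construction: for i from n down to 1, find the cell of Q containing i, remove the entry at that cell from P, and reverse-bump it up through P; the value ejected from row 1 is w(i).

Step i=6: Q has 6 at row 1, column 3; remove that cell from P, ejecting 5. So w(6) = 5. P is now [[1, 3], [2, 6], [4]].
Step i=5: Q has 5 at row 3, column 1; remove 4 from row 3 of P and reverse-bump: 4 enters row 2 and ejects 2; 2 enters row 1 and ejects 1. So w(5) = 1. P is now [[2, 3], [4, 6]].
Step i=4: Q has 4 at row 2, column 2; remove 6 from row 2 of P and reverse-bump: 6 enters row 1 and ejects 3. So w(4) = 3. P is now [[2, 6], [4]].
Step i=3: Q has 3 at row 1, column 2; remove that cell from P, ejecting 6. So w(3) = 6. P is now [[2], [4]].
Step i=2: Q has 2 at row 2, column 1; remove 4 from row 2 of P and reverse-bump: 4 enters row 1 and ejects 2. So w(2) = 2. P is now [[4]].
Step i=1: Q has 1 at row 1, column 1; remove that cell from P, ejecting 4. So w(1) = 4. P is now [].

So w = 4 2 6 3 1 5.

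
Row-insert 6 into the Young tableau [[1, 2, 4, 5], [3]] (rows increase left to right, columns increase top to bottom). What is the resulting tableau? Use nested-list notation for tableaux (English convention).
[[1, 2, 4, 5, 6], [3]]

6 is larger than every entry of row 1, so it is appended to row 1. The new tableau is [[1, 2, 4, 5, 6], [3]].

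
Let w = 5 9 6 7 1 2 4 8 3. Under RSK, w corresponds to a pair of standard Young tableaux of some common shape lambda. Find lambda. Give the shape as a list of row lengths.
Row-insert each entry into an empty tableau.

After inserting 5: P = [[5]].
After inserting 9: P = [[5, 9]].
After inserting 6: P = [[5, 6], [9]].
After inserting 7: P = [[5, 6, 7], [9]].
After inserting 1: P = [[1, 6, 7], [5], [9]].
After inserting 2: P = [[1, 2, 7], [5, 6], [9]].
After inserting 4: P = [[1, 2, 4], [5, 6, 7], [9]].
After inserting 8: P = [[1, 2, 4, 8], [5, 6, 7], [9]].
After inserting 3: P = [[1, 2, 3, 8], [4, 6, 7], [5], [9]].

The final insertion tableau P = [[1, 2, 3, 8], [4, 6, 7], [5], [9]] has shape [4, 3, 1, 1].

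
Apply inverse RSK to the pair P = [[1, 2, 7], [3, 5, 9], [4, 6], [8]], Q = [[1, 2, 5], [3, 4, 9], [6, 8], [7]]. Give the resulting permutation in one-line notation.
4 8 3 6 9 5 1 2 7

Reverse the RSK construction: for i from n down to 1, find the cell of Q containing i, remove the entry at that cell from P, and reverse-bump it up through P; the value ejected from row 1 is w(i).

Step i=9: Q has 9 at row 2, column 3; remove 9 from row 2 of P and reverse-bump: 9 enters row 1 and ejects 7. So w(9) = 7. P is now [[1, 2, 9], [3, 5], [4, 6], [8]].
Step i=8: Q has 8 at row 3, column 2; remove 6 from row 3 of P and reverse-bump: 6 enters row 2 and ejects 5; 5 enters row 1 and ejects 2. So w(8) = 2. P is now [[1, 5, 9], [3, 6], [4], [8]].
Step i=7: Q has 7 at row 4, column 1; remove 8 from row 4 of P and reverse-bump: 8 enters row 3 and ejects 4; 4 enters row 2 and ejects 3; 3 enters row 1 and ejects 1. So w(7) = 1. P is now [[3, 5, 9], [4, 6], [8]].
Step i=6: Q has 6 at row 3, column 1; remove 8 from row 3 of P and reverse-bump: 8 enters row 2 and ejects 6; 6 enters row 1 and ejects 5. So w(6) = 5. P is now [[3, 6, 9], [4, 8]].
Step i=5: Q has 5 at row 1, column 3; remove that cell from P, ejecting 9. So w(5) = 9. P is now [[3, 6], [4, 8]].
Step i=4: Q has 4 at row 2, column 2; remove 8 from row 2 of P and reverse-bump: 8 enters row 1 and ejects 6. So w(4) = 6. P is now [[3, 8], [4]].
Step i=3: Q has 3 at row 2, column 1; remove 4 from row 2 of P and reverse-bump: 4 enters row 1 and ejects 3. So w(3) = 3. P is now [[4, 8]].
Step i=2: Q has 2 at row 1, column 2; remove that cell from P, ejecting 8. So w(2) = 8. P is now [[4]].
Step i=1: Q has 1 at row 1, column 1; remove that cell from P, ejecting 4. So w(1) = 4. P is now [].

So w = 4 8 3 6 9 5 1 2 7.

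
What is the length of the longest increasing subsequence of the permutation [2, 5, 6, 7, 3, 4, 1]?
4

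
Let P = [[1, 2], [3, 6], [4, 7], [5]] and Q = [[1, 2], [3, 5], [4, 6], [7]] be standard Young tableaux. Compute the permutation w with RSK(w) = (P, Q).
Reverse the RSK construction: for i from n down to 1, find the cell of Q containing i, remove the entry at that cell from P, and reverse-bump it up through P; the value ejected from row 1 is w(i).

Step i=7: Q has 7 at row 4, column 1; remove 5 from row 4 of P and reverse-bump: 5 enters row 3 and ejects 4; 4 enters row 2 and ejects 3; 3 enters row 1 and ejects 2. So w(7) = 2. P is now [[1, 3], [4, 6], [5, 7]].
Step i=6: Q has 6 at row 3, column 2; remove 7 from row 3 of P and reverse-bump: 7 enters row 2 and ejects 6; 6 enters row 1 and ejects 3. So w(6) = 3. P is now [[1, 6], [4, 7], [5]].
Step i=5: Q has 5 at row 2, column 2; remove 7 from row 2 of P and reverse-bump: 7 enters row 1 and ejects 6. So w(5) = 6. P is now [[1, 7], [4], [5]].
Step i=4: Q has 4 at row 3, column 1; remove 5 from row 3 of P and reverse-bump: 5 enters row 2 and ejects 4; 4 enters row 1 and ejects 1. So w(4) = 1. P is now [[4, 7], [5]].
Step i=3: Q has 3 at row 2, column 1; remove 5 from row 2 of P and reverse-bump: 5 enters row 1 and ejects 4. So w(3) = 4. P is now [[5, 7]].
Step i=2: Q has 2 at row 1, column 2; remove that cell from P, ejecting 7. So w(2) = 7. P is now [[5]].
Step i=1: Q has 1 at row 1, column 1; remove that cell from P, ejecting 5. So w(1) = 5. P is now [].

So w = 5 7 4 1 6 3 2.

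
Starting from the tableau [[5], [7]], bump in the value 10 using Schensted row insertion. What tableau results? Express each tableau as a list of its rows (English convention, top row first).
[[5, 10], [7]]

10 is larger than every entry of row 1, so it is appended to row 1. The new tableau is [[5, 10], [7]].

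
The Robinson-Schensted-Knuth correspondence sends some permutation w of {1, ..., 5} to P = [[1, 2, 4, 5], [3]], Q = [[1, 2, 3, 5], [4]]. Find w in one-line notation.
Reverse the RSK construction: for i from n down to 1, find the cell of Q containing i, remove the entry at that cell from P, and reverse-bump it up through P; the value ejected from row 1 is w(i).

Step i=5: Q has 5 at row 1, column 4; remove that cell from P, ejecting 5. So w(5) = 5. P is now [[1, 2, 4], [3]].
Step i=4: Q has 4 at row 2, column 1; remove 3 from row 2 of P and reverse-bump: 3 enters row 1 and ejects 2. So w(4) = 2. P is now [[1, 3, 4]].
Step i=3: Q has 3 at row 1, column 3; remove that cell from P, ejecting 4. So w(3) = 4. P is now [[1, 3]].
Step i=2: Q has 2 at row 1, column 2; remove that cell from P, ejecting 3. So w(2) = 3. P is now [[1]].
Step i=1: Q has 1 at row 1, column 1; remove that cell from P, ejecting 1. So w(1) = 1. P is now [].

So w = 1 3 4 2 5.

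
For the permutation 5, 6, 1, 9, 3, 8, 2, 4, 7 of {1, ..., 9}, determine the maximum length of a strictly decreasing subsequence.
3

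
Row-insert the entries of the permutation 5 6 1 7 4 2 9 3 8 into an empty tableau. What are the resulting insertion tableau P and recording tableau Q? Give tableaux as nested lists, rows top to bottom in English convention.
P = [[1, 2, 3, 8], [4, 6, 7, 9], [5]], Q = [[1, 2, 4, 7], [3, 5, 8, 9], [6]]

Insert each entry of the permutation into P by Schensted row insertion, recording in Q the position of each new cell.

Insert 5: appended to row 1. P = [[5]].
Insert 6: appended to row 1. P = [[5, 6]].
Insert 1: 1 bumps 5 from row 1; 5 starts row 2. P = [[1, 6], [5]].
Insert 7: appended to row 1. P = [[1, 6, 7], [5]].
Insert 4: 4 bumps 6 from row 1; 6 appends to row 2. P = [[1, 4, 7], [5, 6]].
Insert 2: 2 bumps 4 from row 1; 4 bumps 5 from row 2; 5 starts row 3. P = [[1, 2, 7], [4, 6], [5]].
Insert 9: appended to row 1. P = [[1, 2, 7, 9], [4, 6], [5]].
Insert 3: 3 bumps 7 from row 1; 7 appends to row 2. P = [[1, 2, 3, 9], [4, 6, 7], [5]].
Insert 8: 8 bumps 9 from row 1; 9 appends to row 2. P = [[1, 2, 3, 8], [4, 6, 7, 9], [5]].

So P = [[1, 2, 3, 8], [4, 6, 7, 9], [5]], Q = [[1, 2, 4, 7], [3, 5, 8, 9], [6]].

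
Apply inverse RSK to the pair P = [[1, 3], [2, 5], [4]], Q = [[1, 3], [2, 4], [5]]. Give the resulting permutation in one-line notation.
4 2 5 3 1

Reverse RSK: for i = n, n-1, ..., 1, locate i in Q, remove the corresponding corner cell from P, and reverse-bump its entry up through P; the value ejected from row 1 is w(i).

So w = 4 2 5 3 1.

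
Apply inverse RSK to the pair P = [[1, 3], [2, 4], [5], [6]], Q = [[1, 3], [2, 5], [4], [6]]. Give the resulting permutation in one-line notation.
6 2 5 1 4 3

Reverse the RSK construction: for i from n down to 1, find the cell of Q containing i, remove the entry at that cell from P, and reverse-bump it up through P; the value ejected from row 1 is w(i).

Step i=6: Q has 6 at row 4, column 1; remove 6 from row 4 of P and reverse-bump: 6 enters row 3 and ejects 5; 5 enters row 2 and ejects 4; 4 enters row 1 and ejects 3. So w(6) = 3. P is now [[1, 4], [2, 5], [6]].
Step i=5: Q has 5 at row 2, column 2; remove 5 from row 2 of P and reverse-bump: 5 enters row 1 and ejects 4. So w(5) = 4. P is now [[1, 5], [2], [6]].
Step i=4: Q has 4 at row 3, column 1; remove 6 from row 3 of P and reverse-bump: 6 enters row 2 and ejects 2; 2 enters row 1 and ejects 1. So w(4) = 1. P is now [[2, 5], [6]].
Step i=3: Q has 3 at row 1, column 2; remove that cell from P, ejecting 5. So w(3) = 5. P is now [[2], [6]].
Step i=2: Q has 2 at row 2, column 1; remove 6 from row 2 of P and reverse-bump: 6 enters row 1 and ejects 2. So w(2) = 2. P is now [[6]].
Step i=1: Q has 1 at row 1, column 1; remove that cell from P, ejecting 6. So w(1) = 6. P is now [].

So w = 6 2 5 1 4 3.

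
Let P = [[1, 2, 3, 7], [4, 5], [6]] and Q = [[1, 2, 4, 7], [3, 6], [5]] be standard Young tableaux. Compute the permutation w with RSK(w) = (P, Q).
1 6 4 5 2 3 7

Reverse the RSK construction: for i from n down to 1, find the cell of Q containing i, remove the entry at that cell from P, and reverse-bump it up through P; the value ejected from row 1 is w(i).

Step i=7: Q has 7 at row 1, column 4; remove that cell from P, ejecting 7. So w(7) = 7. P is now [[1, 2, 3], [4, 5], [6]].
Step i=6: Q has 6 at row 2, column 2; remove 5 from row 2 of P and reverse-bump: 5 enters row 1 and ejects 3. So w(6) = 3. P is now [[1, 2, 5], [4], [6]].
Step i=5: Q has 5 at row 3, column 1; remove 6 from row 3 of P and reverse-bump: 6 enters row 2 and ejects 4; 4 enters row 1 and ejects 2. So w(5) = 2. P is now [[1, 4, 5], [6]].
Step i=4: Q has 4 at row 1, column 3; remove that cell from P, ejecting 5. So w(4) = 5. P is now [[1, 4], [6]].
Step i=3: Q has 3 at row 2, column 1; remove 6 from row 2 of P and reverse-bump: 6 enters row 1 and ejects 4. So w(3) = 4. P is now [[1, 6]].
Step i=2: Q has 2 at row 1, column 2; remove that cell from P, ejecting 6. So w(2) = 6. P is now [[1]].
Step i=1: Q has 1 at row 1, column 1; remove that cell from P, ejecting 1. So w(1) = 1. P is now [].

So w = 1 6 4 5 2 3 7.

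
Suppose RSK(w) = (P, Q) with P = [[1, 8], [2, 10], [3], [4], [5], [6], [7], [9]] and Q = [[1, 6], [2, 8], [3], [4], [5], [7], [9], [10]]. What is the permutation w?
9 7 6 5 4 10 3 8 2 1

Reverse the RSK construction: for i from n down to 1, find the cell of Q containing i, remove the entry at that cell from P, and reverse-bump it up through P; the value ejected from row 1 is w(i).

Step i=10: Q has 10 at row 8, column 1; remove 9 from row 8 of P and reverse-bump: 9 enters row 7 and ejects 7; 7 enters row 6 and ejects 6; 6 enters row 5 and ejects 5; 5 enters row 4 and ejects 4; 4 enters row 3 and ejects 3; 3 enters row 2 and ejects 2; 2 enters row 1 and ejects 1. So w(10) = 1. P is now [[2, 8], [3, 10], [4], [5], [6], [7], [9]].
Step i=9: Q has 9 at row 7, column 1; remove 9 from row 7 of P and reverse-bump: 9 enters row 6 and ejects 7; 7 enters row 5 and ejects 6; 6 enters row 4 and ejects 5; 5 enters row 3 and ejects 4; 4 enters row 2 and ejects 3; 3 enters row 1 and ejects 2. So w(9) = 2. P is now [[3, 8], [4, 10], [5], [6], [7], [9]].
Step i=8: Q has 8 at row 2, column 2; remove 10 from row 2 of P and reverse-bump: 10 enters row 1 and ejects 8. So w(8) = 8. P is now [[3, 10], [4], [5], [6], [7], [9]].
Step i=7: Q has 7 at row 6, column 1; remove 9 from row 6 of P and reverse-bump: 9 enters row 5 and ejects 7; 7 enters row 4 and ejects 6; 6 enters row 3 and ejects 5; 5 enters row 2 and ejects 4; 4 enters row 1 and ejects 3. So w(7) = 3. P is now [[4, 10], [5], [6], [7], [9]].
Step i=6: Q has 6 at row 1, column 2; remove that cell from P, ejecting 10. So w(6) = 10. P is now [[4], [5], [6], [7], [9]].
Step i=5: Q has 5 at row 5, column 1; remove 9 from row 5 of P and reverse-bump: 9 enters row 4 and ejects 7; 7 enters row 3 and ejects 6; 6 enters row 2 and ejects 5; 5 enters row 1 and ejects 4. So w(5) = 4. P is now [[5], [6], [7], [9]].
Step i=4: Q has 4 at row 4, column 1; remove 9 from row 4 of P and reverse-bump: 9 enters row 3 and ejects 7; 7 enters row 2 and ejects 6; 6 enters row 1 and ejects 5. So w(4) = 5. P is now [[6], [7], [9]].
Step i=3: Q has 3 at row 3, column 1; remove 9 from row 3 of P and reverse-bump: 9 enters row 2 and ejects 7; 7 enters row 1 and ejects 6. So w(3) = 6. P is now [[7], [9]].
Step i=2: Q has 2 at row 2, column 1; remove 9 from row 2 of P and reverse-bump: 9 enters row 1 and ejects 7. So w(2) = 7. P is now [[9]].
Step i=1: Q has 1 at row 1, column 1; remove that cell from P, ejecting 9. So w(1) = 9. P is now [].

So w = 9 7 6 5 4 10 3 8 2 1.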